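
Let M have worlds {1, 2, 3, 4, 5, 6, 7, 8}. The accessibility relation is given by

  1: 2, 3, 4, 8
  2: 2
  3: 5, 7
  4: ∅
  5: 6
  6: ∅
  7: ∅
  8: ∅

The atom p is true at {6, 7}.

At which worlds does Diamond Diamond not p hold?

1: successors {2, 3, 4, 8}; Diamond not p there: 2:T, 3:T, 4:F, 8:F. ✓
2: successors {2}; Diamond not p there: 2:T. ✓
3: successors {5, 7}; Diamond not p there: 5:F, 7:F. ✗
4: no successors, so Diamond Diamond not p fails. ✗
5: successors {6}; Diamond not p there: 6:F. ✗
6: no successors, so Diamond Diamond not p fails. ✗
7: no successors, so Diamond Diamond not p fails. ✗
8: no successors, so Diamond Diamond not p fails. ✗

{1, 2}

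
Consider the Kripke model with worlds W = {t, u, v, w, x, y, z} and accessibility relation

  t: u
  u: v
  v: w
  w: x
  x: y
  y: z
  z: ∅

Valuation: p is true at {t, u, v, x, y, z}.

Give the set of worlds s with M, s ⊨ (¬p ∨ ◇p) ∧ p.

t: ¬p ∨ ◇p is T, p is T. ✓
u: ¬p ∨ ◇p is T, p is T. ✓
v: ¬p ∨ ◇p is F, p is T. ✗
w: ¬p ∨ ◇p is T, p is F. ✗
x: ¬p ∨ ◇p is T, p is T. ✓
y: ¬p ∨ ◇p is T, p is T. ✓
z: ¬p ∨ ◇p is F, p is T. ✗

{t, u, x, y}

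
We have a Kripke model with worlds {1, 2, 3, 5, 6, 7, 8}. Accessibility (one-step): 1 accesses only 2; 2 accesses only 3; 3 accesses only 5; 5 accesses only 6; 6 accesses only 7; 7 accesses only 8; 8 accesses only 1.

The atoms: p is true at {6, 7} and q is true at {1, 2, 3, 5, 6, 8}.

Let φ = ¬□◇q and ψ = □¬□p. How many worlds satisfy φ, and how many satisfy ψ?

For ¬□◇q:
1: □◇q is T. ✗
2: □◇q is T. ✗
3: □◇q is T. ✗
5: □◇q is F. ✓
6: □◇q is T. ✗
7: □◇q is T. ✗
8: □◇q is T. ✗
— 1 world.
For □¬□p:
1: successors {2}; ¬□p there: 2:T. ✓
2: successors {3}; ¬□p there: 3:T. ✓
3: successors {5}; ¬□p there: 5:F. ✗
5: successors {6}; ¬□p there: 6:F. ✗
6: successors {7}; ¬□p there: 7:T. ✓
7: successors {8}; ¬□p there: 8:T. ✓
8: successors {1}; ¬□p there: 1:T. ✓
— 5 worlds.

1 and 5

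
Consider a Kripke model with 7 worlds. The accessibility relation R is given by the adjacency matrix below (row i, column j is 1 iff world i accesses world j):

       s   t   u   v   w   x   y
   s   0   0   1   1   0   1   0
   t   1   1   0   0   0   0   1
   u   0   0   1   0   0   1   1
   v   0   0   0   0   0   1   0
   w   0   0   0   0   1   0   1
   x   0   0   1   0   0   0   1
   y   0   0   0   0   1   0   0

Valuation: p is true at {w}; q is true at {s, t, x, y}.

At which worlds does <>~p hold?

s: successors {u, v, x}; ~p there: u:T, v:T, x:T. ✓
t: successors {s, t, y}; ~p there: s:T, t:T, y:T. ✓
u: successors {u, x, y}; ~p there: u:T, x:T, y:T. ✓
v: successors {x}; ~p there: x:T. ✓
w: successors {w, y}; ~p there: w:F, y:T. ✓
x: successors {u, y}; ~p there: u:T, y:T. ✓
y: successors {w}; ~p there: w:F. ✗

{s, t, u, v, w, x}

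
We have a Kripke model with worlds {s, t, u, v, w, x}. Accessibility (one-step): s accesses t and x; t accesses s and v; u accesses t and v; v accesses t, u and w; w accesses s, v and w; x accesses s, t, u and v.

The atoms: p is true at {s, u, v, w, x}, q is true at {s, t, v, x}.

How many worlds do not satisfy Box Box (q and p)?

6

s: successors {t, x}; Box (q and p) there: t:T, x:F. ✗
t: successors {s, v}; Box (q and p) there: s:F, v:F. ✗
u: successors {t, v}; Box (q and p) there: t:T, v:F. ✗
v: successors {t, u, w}; Box (q and p) there: t:T, u:F, w:F. ✗
w: successors {s, v, w}; Box (q and p) there: s:F, v:F, w:F. ✗
x: successors {s, t, u, v}; Box (q and p) there: s:F, t:T, u:F, v:F. ✗
Satisfying worlds: ∅.
So Box Box (q and p) fails at the other 6 worlds.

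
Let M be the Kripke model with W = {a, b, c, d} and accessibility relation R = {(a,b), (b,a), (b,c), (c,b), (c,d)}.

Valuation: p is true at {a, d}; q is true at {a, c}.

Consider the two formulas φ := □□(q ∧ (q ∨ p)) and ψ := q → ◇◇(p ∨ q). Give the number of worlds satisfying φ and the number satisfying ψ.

For □□(q ∧ (q ∨ p)):
a: successors {b}; □(q ∧ (q ∨ p)) there: b:T. ✓
b: successors {a, c}; □(q ∧ (q ∨ p)) there: a:F, c:F. ✗
c: successors {b, d}; □(q ∧ (q ∨ p)) there: b:T, d:T. ✓
d: no successors, so □□(q ∧ (q ∨ p)) holds vacuously. ✓
— 3 worlds.
For q → ◇◇(p ∨ q):
a: q is T, ◇◇(p ∨ q) is T. ✓
b: q is F, ◇◇(p ∨ q) is T. ✓
c: q is T, ◇◇(p ∨ q) is T. ✓
d: q is F, ◇◇(p ∨ q) is F. ✓
— 4 worlds.

3 and 4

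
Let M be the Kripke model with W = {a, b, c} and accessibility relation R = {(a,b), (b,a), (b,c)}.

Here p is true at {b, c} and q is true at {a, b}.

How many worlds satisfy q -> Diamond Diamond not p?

2

a: q is T, Diamond Diamond not p is T. ✓
b: q is T, Diamond Diamond not p is F. ✗
c: q is F, Diamond Diamond not p is F. ✓
Satisfying worlds: {a, c}.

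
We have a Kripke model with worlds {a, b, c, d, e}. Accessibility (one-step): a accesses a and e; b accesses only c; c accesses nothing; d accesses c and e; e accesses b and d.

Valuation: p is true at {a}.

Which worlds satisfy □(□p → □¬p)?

{a, b, c, d, e}

a: successors {a, e}; □p → □¬p there: a:T, e:T. ✓
b: successors {c}; □p → □¬p there: c:T. ✓
c: no successors, so □(□p → □¬p) holds vacuously. ✓
d: successors {c, e}; □p → □¬p there: c:T, e:T. ✓
e: successors {b, d}; □p → □¬p there: b:T, d:T. ✓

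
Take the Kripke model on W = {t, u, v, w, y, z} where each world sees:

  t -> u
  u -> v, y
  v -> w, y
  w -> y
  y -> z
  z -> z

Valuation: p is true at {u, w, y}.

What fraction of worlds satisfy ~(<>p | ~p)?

t: <>p | ~p is T. ✗
u: <>p | ~p is T. ✗
v: <>p | ~p is T. ✗
w: <>p | ~p is T. ✗
y: <>p | ~p is F. ✓
z: <>p | ~p is T. ✗
That's 1 of 6 worlds, so 1/6.

1/6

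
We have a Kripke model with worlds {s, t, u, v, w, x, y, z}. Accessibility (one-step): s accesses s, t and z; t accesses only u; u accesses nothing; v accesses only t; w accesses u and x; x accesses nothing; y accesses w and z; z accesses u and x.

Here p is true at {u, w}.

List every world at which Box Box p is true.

s: successors {s, t, z}; Box p there: s:F, t:T, z:F. ✗
t: successors {u}; Box p there: u:T. ✓
u: no successors, so Box Box p holds vacuously. ✓
v: successors {t}; Box p there: t:T. ✓
w: successors {u, x}; Box p there: u:T, x:T. ✓
x: no successors, so Box Box p holds vacuously. ✓
y: successors {w, z}; Box p there: w:F, z:F. ✗
z: successors {u, x}; Box p there: u:T, x:T. ✓

{t, u, v, w, x, z}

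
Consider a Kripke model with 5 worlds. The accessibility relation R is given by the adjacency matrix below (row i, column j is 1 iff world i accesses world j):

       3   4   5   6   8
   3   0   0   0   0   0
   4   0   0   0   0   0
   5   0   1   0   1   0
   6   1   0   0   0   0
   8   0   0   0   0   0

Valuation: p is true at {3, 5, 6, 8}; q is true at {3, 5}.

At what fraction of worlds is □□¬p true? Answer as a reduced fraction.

4/5

3: no successors, so □□¬p holds vacuously. ✓
4: no successors, so □□¬p holds vacuously. ✓
5: successors {4, 6}; □¬p there: 4:T, 6:F. ✗
6: successors {3}; □¬p there: 3:T. ✓
8: no successors, so □□¬p holds vacuously. ✓
That's 4 of 5 worlds, so 4/5.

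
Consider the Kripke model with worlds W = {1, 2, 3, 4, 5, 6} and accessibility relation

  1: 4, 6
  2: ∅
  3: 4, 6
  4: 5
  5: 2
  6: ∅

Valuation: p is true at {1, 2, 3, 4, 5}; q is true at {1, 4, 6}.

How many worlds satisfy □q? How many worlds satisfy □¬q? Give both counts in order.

4 and 4

For □q:
1: successors {4, 6}; q there: 4:T, 6:T. ✓
2: no successors, so □q holds vacuously. ✓
3: successors {4, 6}; q there: 4:T, 6:T. ✓
4: successors {5}; q there: 5:F. ✗
5: successors {2}; q there: 2:F. ✗
6: no successors, so □q holds vacuously. ✓
— 4 worlds.
For □¬q:
1: successors {4, 6}; ¬q there: 4:F, 6:F. ✗
2: no successors, so □¬q holds vacuously. ✓
3: successors {4, 6}; ¬q there: 4:F, 6:F. ✗
4: successors {5}; ¬q there: 5:T. ✓
5: successors {2}; ¬q there: 2:T. ✓
6: no successors, so □¬q holds vacuously. ✓
— 4 worlds.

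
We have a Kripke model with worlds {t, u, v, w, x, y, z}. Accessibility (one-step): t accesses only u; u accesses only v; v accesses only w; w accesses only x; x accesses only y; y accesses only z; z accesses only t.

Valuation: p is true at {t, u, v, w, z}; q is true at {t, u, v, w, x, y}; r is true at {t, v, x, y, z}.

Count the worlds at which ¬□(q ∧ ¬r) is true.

t: □(q ∧ ¬r) is T. ✗
u: □(q ∧ ¬r) is F. ✓
v: □(q ∧ ¬r) is T. ✗
w: □(q ∧ ¬r) is F. ✓
x: □(q ∧ ¬r) is F. ✓
y: □(q ∧ ¬r) is F. ✓
z: □(q ∧ ¬r) is F. ✓
Satisfying worlds: {u, w, x, y, z}.

5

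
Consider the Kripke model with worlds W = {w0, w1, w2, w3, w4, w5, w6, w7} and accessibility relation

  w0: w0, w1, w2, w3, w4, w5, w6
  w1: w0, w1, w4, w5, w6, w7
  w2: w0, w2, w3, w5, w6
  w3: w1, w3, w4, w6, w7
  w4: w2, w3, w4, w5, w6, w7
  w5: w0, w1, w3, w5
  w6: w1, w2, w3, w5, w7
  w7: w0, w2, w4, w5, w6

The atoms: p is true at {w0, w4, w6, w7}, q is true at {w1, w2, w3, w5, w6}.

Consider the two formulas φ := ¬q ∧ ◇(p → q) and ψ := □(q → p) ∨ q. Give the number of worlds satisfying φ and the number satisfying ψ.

For ¬q ∧ ◇(p → q):
w0: ¬q is T, ◇(p → q) is T. ✓
w1: ¬q is F, ◇(p → q) is T. ✗
w2: ¬q is F, ◇(p → q) is T. ✗
w3: ¬q is F, ◇(p → q) is T. ✗
w4: ¬q is T, ◇(p → q) is T. ✓
w5: ¬q is F, ◇(p → q) is T. ✗
w6: ¬q is F, ◇(p → q) is T. ✗
w7: ¬q is T, ◇(p → q) is T. ✓
— 3 worlds.
For □(q → p) ∨ q:
w0: □(q → p) is F, q is F. ✗
w1: □(q → p) is F, q is T. ✓
w2: □(q → p) is F, q is T. ✓
w3: □(q → p) is F, q is T. ✓
w4: □(q → p) is F, q is F. ✗
w5: □(q → p) is F, q is T. ✓
w6: □(q → p) is F, q is T. ✓
w7: □(q → p) is F, q is F. ✗
— 5 worlds.

3 and 5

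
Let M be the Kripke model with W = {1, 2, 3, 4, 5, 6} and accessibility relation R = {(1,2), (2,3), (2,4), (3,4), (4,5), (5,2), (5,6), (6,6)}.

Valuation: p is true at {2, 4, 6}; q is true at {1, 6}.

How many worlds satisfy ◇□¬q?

4

1: successors {2}; □¬q there: 2:T. ✓
2: successors {3, 4}; □¬q there: 3:T, 4:T. ✓
3: successors {4}; □¬q there: 4:T. ✓
4: successors {5}; □¬q there: 5:F. ✗
5: successors {2, 6}; □¬q there: 2:T, 6:F. ✓
6: successors {6}; □¬q there: 6:F. ✗
Satisfying worlds: {1, 2, 3, 5}.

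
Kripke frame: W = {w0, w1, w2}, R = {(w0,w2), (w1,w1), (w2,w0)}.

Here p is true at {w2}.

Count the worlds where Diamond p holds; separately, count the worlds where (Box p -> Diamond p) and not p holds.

For Diamond p:
w0: successors {w2}; p there: w2:T. ✓
w1: successors {w1}; p there: w1:F. ✗
w2: successors {w0}; p there: w0:F. ✗
— 1 world.
For (Box p -> Diamond p) and not p:
w0: Box p -> Diamond p is T, not p is T. ✓
w1: Box p -> Diamond p is T, not p is T. ✓
w2: Box p -> Diamond p is T, not p is F. ✗
— 2 worlds.

1 and 2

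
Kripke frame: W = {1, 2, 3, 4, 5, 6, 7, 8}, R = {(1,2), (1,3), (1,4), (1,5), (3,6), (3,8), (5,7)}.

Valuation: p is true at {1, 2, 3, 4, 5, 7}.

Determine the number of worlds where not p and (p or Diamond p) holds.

0

1: not p is F, p or Diamond p is T. ✗
2: not p is F, p or Diamond p is T. ✗
3: not p is F, p or Diamond p is T. ✗
4: not p is F, p or Diamond p is T. ✗
5: not p is F, p or Diamond p is T. ✗
6: not p is T, p or Diamond p is F. ✗
7: not p is F, p or Diamond p is T. ✗
8: not p is T, p or Diamond p is F. ✗
Satisfying worlds: ∅.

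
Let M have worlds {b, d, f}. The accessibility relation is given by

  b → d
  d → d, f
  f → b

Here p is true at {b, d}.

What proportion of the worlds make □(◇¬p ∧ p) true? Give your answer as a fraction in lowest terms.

1/3

b: successors {d}; ◇¬p ∧ p there: d:T. ✓
d: successors {d, f}; ◇¬p ∧ p there: d:T, f:F. ✗
f: successors {b}; ◇¬p ∧ p there: b:F. ✗
That's 1 of 3 worlds, so 1/3.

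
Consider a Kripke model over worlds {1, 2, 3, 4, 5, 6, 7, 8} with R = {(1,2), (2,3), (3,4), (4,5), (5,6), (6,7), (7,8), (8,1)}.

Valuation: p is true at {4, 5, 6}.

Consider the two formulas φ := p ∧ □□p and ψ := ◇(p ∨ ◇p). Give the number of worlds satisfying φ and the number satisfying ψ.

1 and 4

For p ∧ □□p:
1: p is F, □□p is F. ✗
2: p is F, □□p is T. ✗
3: p is F, □□p is T. ✗
4: p is T, □□p is T. ✓
5: p is T, □□p is F. ✗
6: p is T, □□p is F. ✗
7: p is F, □□p is F. ✗
8: p is F, □□p is F. ✗
— 1 world.
For ◇(p ∨ ◇p):
1: successors {2}; p ∨ ◇p there: 2:F. ✗
2: successors {3}; p ∨ ◇p there: 3:T. ✓
3: successors {4}; p ∨ ◇p there: 4:T. ✓
4: successors {5}; p ∨ ◇p there: 5:T. ✓
5: successors {6}; p ∨ ◇p there: 6:T. ✓
6: successors {7}; p ∨ ◇p there: 7:F. ✗
7: successors {8}; p ∨ ◇p there: 8:F. ✗
8: successors {1}; p ∨ ◇p there: 1:F. ✗
— 4 worlds.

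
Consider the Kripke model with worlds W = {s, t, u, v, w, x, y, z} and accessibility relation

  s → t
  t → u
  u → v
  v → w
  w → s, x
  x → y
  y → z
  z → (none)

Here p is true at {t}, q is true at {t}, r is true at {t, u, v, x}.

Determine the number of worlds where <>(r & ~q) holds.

3

s: successors {t}; r & ~q there: t:F. ✗
t: successors {u}; r & ~q there: u:T. ✓
u: successors {v}; r & ~q there: v:T. ✓
v: successors {w}; r & ~q there: w:F. ✗
w: successors {s, x}; r & ~q there: s:F, x:T. ✓
x: successors {y}; r & ~q there: y:F. ✗
y: successors {z}; r & ~q there: z:F. ✗
z: no successors, so <>(r & ~q) fails. ✗
Satisfying worlds: {t, u, w}.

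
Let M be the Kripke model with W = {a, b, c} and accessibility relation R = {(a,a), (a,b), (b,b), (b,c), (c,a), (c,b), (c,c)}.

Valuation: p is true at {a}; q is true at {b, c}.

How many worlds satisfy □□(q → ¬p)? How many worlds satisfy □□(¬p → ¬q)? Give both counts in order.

3 and 0

For □□(q → ¬p):
a: successors {a, b}; □(q → ¬p) there: a:T, b:T. ✓
b: successors {b, c}; □(q → ¬p) there: b:T, c:T. ✓
c: successors {a, b, c}; □(q → ¬p) there: a:T, b:T, c:T. ✓
— 3 worlds.
For □□(¬p → ¬q):
a: successors {a, b}; □(¬p → ¬q) there: a:F, b:F. ✗
b: successors {b, c}; □(¬p → ¬q) there: b:F, c:F. ✗
c: successors {a, b, c}; □(¬p → ¬q) there: a:F, b:F, c:F. ✗
— 0 worlds.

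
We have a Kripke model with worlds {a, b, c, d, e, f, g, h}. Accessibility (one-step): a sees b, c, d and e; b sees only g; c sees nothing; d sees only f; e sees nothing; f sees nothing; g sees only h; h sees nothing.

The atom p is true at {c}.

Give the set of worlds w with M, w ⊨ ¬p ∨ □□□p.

a: ¬p is T, □□□p is F. ✓
b: ¬p is T, □□□p is T. ✓
c: ¬p is F, □□□p is T. ✓
d: ¬p is T, □□□p is T. ✓
e: ¬p is T, □□□p is T. ✓
f: ¬p is T, □□□p is T. ✓
g: ¬p is T, □□□p is T. ✓
h: ¬p is T, □□□p is T. ✓

{a, b, c, d, e, f, g, h}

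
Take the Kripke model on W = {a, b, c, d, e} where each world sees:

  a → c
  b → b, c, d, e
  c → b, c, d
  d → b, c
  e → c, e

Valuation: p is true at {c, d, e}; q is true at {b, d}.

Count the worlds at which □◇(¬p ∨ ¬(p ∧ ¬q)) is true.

a: successors {c}; ◇(¬p ∨ ¬(p ∧ ¬q)) there: c:T. ✓
b: successors {b, c, d, e}; ◇(¬p ∨ ¬(p ∧ ¬q)) there: b:T, c:T, d:T, e:F. ✗
c: successors {b, c, d}; ◇(¬p ∨ ¬(p ∧ ¬q)) there: b:T, c:T, d:T. ✓
d: successors {b, c}; ◇(¬p ∨ ¬(p ∧ ¬q)) there: b:T, c:T. ✓
e: successors {c, e}; ◇(¬p ∨ ¬(p ∧ ¬q)) there: c:T, e:F. ✗
Satisfying worlds: {a, c, d}.

3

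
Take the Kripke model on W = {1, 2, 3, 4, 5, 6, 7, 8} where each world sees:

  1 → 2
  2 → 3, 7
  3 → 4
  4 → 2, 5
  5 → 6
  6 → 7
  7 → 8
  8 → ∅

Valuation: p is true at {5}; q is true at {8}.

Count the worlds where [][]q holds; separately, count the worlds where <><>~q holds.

3 and 5

For [][]q:
1: successors {2}; []q there: 2:F. ✗
2: successors {3, 7}; []q there: 3:F, 7:T. ✗
3: successors {4}; []q there: 4:F. ✗
4: successors {2, 5}; []q there: 2:F, 5:F. ✗
5: successors {6}; []q there: 6:F. ✗
6: successors {7}; []q there: 7:T. ✓
7: successors {8}; []q there: 8:T. ✓
8: no successors, so [][]q holds vacuously. ✓
— 3 worlds.
For <><>~q:
1: successors {2}; <>~q there: 2:T. ✓
2: successors {3, 7}; <>~q there: 3:T, 7:F. ✓
3: successors {4}; <>~q there: 4:T. ✓
4: successors {2, 5}; <>~q there: 2:T, 5:T. ✓
5: successors {6}; <>~q there: 6:T. ✓
6: successors {7}; <>~q there: 7:F. ✗
7: successors {8}; <>~q there: 8:F. ✗
8: no successors, so <><>~q fails. ✗
— 5 worlds.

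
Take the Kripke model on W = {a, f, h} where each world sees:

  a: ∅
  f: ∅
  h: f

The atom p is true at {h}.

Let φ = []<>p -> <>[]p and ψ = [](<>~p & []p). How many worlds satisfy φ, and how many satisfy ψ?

For []<>p -> <>[]p:
a: []<>p is T, <>[]p is F. ✗
f: []<>p is T, <>[]p is F. ✗
h: []<>p is F, <>[]p is T. ✓
— 1 world.
For [](<>~p & []p):
a: no successors, so [](<>~p & []p) holds vacuously. ✓
f: no successors, so [](<>~p & []p) holds vacuously. ✓
h: successors {f}; <>~p & []p there: f:F. ✗
— 2 worlds.

1 and 2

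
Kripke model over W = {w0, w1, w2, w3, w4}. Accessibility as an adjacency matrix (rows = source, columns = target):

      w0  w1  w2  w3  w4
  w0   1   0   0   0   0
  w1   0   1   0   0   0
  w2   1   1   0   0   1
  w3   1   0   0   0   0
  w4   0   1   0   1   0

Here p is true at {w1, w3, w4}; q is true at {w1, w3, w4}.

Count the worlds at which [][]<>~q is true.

w0: successors {w0}; []<>~q there: w0:T. ✓
w1: successors {w1}; []<>~q there: w1:F. ✗
w2: successors {w0, w1, w4}; []<>~q there: w0:T, w1:F, w4:F. ✗
w3: successors {w0}; []<>~q there: w0:T. ✓
w4: successors {w1, w3}; []<>~q there: w1:F, w3:T. ✗
Satisfying worlds: {w0, w3}.

2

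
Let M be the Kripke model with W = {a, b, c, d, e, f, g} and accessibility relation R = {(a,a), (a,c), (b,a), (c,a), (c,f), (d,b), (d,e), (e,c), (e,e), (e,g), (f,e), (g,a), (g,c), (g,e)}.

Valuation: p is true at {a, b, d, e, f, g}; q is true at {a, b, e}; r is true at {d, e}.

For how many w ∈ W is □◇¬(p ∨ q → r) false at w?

a: successors {a, c}; ◇¬(p ∨ q → r) there: a:T, c:T. ✓
b: successors {a}; ◇¬(p ∨ q → r) there: a:T. ✓
c: successors {a, f}; ◇¬(p ∨ q → r) there: a:T, f:F. ✗
d: successors {b, e}; ◇¬(p ∨ q → r) there: b:T, e:T. ✓
e: successors {c, e, g}; ◇¬(p ∨ q → r) there: c:T, e:T, g:T. ✓
f: successors {e}; ◇¬(p ∨ q → r) there: e:T. ✓
g: successors {a, c, e}; ◇¬(p ∨ q → r) there: a:T, c:T, e:T. ✓
Satisfying worlds: {a, b, d, e, f, g}.
So □◇¬(p ∨ q → r) fails at the other 1 world.

1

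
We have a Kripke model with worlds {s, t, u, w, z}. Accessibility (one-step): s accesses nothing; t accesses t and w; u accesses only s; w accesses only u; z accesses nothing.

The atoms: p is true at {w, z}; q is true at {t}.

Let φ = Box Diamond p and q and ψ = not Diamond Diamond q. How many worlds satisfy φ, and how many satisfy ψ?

0 and 4

For Box Diamond p and q:
s: Box Diamond p is T, q is F. ✗
t: Box Diamond p is F, q is T. ✗
u: Box Diamond p is F, q is F. ✗
w: Box Diamond p is F, q is F. ✗
z: Box Diamond p is T, q is F. ✗
— 0 worlds.
For not Diamond Diamond q:
s: Diamond Diamond q is F. ✓
t: Diamond Diamond q is T. ✗
u: Diamond Diamond q is F. ✓
w: Diamond Diamond q is F. ✓
z: Diamond Diamond q is F. ✓
— 4 worlds.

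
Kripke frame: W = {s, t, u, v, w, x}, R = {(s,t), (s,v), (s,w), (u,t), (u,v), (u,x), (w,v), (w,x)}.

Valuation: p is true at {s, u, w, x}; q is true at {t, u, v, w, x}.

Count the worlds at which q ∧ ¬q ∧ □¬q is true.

0

s: q is F, ¬q ∧ □¬q is F. ✗
t: q is T, ¬q ∧ □¬q is F. ✗
u: q is T, ¬q ∧ □¬q is F. ✗
v: q is T, ¬q ∧ □¬q is F. ✗
w: q is T, ¬q ∧ □¬q is F. ✗
x: q is T, ¬q ∧ □¬q is F. ✗
Satisfying worlds: ∅.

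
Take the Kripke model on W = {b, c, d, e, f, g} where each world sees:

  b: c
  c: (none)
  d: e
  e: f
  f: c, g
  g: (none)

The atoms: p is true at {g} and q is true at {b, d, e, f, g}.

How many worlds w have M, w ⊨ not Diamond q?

b: Diamond q is F. ✓
c: Diamond q is F. ✓
d: Diamond q is T. ✗
e: Diamond q is T. ✗
f: Diamond q is T. ✗
g: Diamond q is F. ✓
Satisfying worlds: {b, c, g}.

3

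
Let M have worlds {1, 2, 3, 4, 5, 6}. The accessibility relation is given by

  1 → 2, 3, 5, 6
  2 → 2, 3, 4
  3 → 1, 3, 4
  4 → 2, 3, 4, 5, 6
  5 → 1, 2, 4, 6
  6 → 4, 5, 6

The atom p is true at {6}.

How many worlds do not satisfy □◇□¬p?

4

1: successors {2, 3, 5, 6}; ◇□¬p there: 2:T, 3:T, 5:T, 6:F. ✗
2: successors {2, 3, 4}; ◇□¬p there: 2:T, 3:T, 4:T. ✓
3: successors {1, 3, 4}; ◇□¬p there: 1:T, 3:T, 4:T. ✓
4: successors {2, 3, 4, 5, 6}; ◇□¬p there: 2:T, 3:T, 4:T, 5:T, 6:F. ✗
5: successors {1, 2, 4, 6}; ◇□¬p there: 1:T, 2:T, 4:T, 6:F. ✗
6: successors {4, 5, 6}; ◇□¬p there: 4:T, 5:T, 6:F. ✗
Satisfying worlds: {2, 3}.
So □◇□¬p fails at the other 4 worlds.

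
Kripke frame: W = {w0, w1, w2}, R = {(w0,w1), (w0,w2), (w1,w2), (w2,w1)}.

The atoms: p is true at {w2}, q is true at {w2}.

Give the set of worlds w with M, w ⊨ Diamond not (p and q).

w0: successors {w1, w2}; not (p and q) there: w1:T, w2:F. ✓
w1: successors {w2}; not (p and q) there: w2:F. ✗
w2: successors {w1}; not (p and q) there: w1:T. ✓

{w0, w2}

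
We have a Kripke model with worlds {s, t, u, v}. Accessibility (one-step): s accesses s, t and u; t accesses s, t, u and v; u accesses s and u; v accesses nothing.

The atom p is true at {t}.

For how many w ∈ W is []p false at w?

s: successors {s, t, u}; p there: s:F, t:T, u:F. ✗
t: successors {s, t, u, v}; p there: s:F, t:T, u:F, v:F. ✗
u: successors {s, u}; p there: s:F, u:F. ✗
v: no successors, so []p holds vacuously. ✓
Satisfying worlds: {v}.
So []p fails at the other 3 worlds.

3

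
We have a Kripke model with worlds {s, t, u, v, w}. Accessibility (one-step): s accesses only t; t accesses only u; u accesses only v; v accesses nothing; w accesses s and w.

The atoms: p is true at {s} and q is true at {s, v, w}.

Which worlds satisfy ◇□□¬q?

{t, u, w}

s: successors {t}; □□¬q there: t:F. ✗
t: successors {u}; □□¬q there: u:T. ✓
u: successors {v}; □□¬q there: v:T. ✓
v: no successors, so ◇□□¬q fails. ✗
w: successors {s, w}; □□¬q there: s:T, w:F. ✓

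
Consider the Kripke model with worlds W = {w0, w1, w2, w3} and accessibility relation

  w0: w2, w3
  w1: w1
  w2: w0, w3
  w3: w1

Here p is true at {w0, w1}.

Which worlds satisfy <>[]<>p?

{w0, w1, w2, w3}

w0: successors {w2, w3}; []<>p there: w2:F, w3:T. ✓
w1: successors {w1}; []<>p there: w1:T. ✓
w2: successors {w0, w3}; []<>p there: w0:T, w3:T. ✓
w3: successors {w1}; []<>p there: w1:T. ✓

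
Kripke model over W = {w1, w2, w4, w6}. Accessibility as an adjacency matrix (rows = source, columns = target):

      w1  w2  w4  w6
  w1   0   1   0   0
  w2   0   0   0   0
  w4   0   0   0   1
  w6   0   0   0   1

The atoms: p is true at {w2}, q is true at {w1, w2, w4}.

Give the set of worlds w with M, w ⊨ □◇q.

{w2}

w1: successors {w2}; ◇q there: w2:F. ✗
w2: no successors, so □◇q holds vacuously. ✓
w4: successors {w6}; ◇q there: w6:F. ✗
w6: successors {w6}; ◇q there: w6:F. ✗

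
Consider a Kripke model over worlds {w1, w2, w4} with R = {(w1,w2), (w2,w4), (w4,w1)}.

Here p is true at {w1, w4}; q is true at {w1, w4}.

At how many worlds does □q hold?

2

w1: successors {w2}; q there: w2:F. ✗
w2: successors {w4}; q there: w4:T. ✓
w4: successors {w1}; q there: w1:T. ✓
Satisfying worlds: {w2, w4}.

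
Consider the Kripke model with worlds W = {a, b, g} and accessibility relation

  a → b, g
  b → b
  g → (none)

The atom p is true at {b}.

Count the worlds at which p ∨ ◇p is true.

a: p is F, ◇p is T. ✓
b: p is T, ◇p is T. ✓
g: p is F, ◇p is F. ✗
Satisfying worlds: {a, b}.

2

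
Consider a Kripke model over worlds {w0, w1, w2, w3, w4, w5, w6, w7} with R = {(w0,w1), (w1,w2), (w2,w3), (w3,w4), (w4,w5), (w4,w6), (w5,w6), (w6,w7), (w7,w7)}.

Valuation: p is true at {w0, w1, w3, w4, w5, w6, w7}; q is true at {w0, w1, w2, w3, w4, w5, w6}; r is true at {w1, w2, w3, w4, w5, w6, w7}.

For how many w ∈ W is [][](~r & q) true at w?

w0: successors {w1}; [](~r & q) there: w1:F. ✗
w1: successors {w2}; [](~r & q) there: w2:F. ✗
w2: successors {w3}; [](~r & q) there: w3:F. ✗
w3: successors {w4}; [](~r & q) there: w4:F. ✗
w4: successors {w5, w6}; [](~r & q) there: w5:F, w6:F. ✗
w5: successors {w6}; [](~r & q) there: w6:F. ✗
w6: successors {w7}; [](~r & q) there: w7:F. ✗
w7: successors {w7}; [](~r & q) there: w7:F. ✗
Satisfying worlds: ∅.

0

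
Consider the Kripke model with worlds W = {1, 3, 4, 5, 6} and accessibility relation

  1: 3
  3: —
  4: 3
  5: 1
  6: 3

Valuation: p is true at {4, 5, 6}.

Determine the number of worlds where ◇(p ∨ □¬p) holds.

4

1: successors {3}; p ∨ □¬p there: 3:T. ✓
3: no successors, so ◇(p ∨ □¬p) fails. ✗
4: successors {3}; p ∨ □¬p there: 3:T. ✓
5: successors {1}; p ∨ □¬p there: 1:T. ✓
6: successors {3}; p ∨ □¬p there: 3:T. ✓
Satisfying worlds: {1, 4, 5, 6}.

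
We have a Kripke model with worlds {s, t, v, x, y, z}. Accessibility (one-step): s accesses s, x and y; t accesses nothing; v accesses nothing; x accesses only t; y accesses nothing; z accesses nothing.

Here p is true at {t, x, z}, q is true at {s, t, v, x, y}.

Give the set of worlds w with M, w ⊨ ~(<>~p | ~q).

{t, v, x, y}

s: <>~p | ~q is T. ✗
t: <>~p | ~q is F. ✓
v: <>~p | ~q is F. ✓
x: <>~p | ~q is F. ✓
y: <>~p | ~q is F. ✓
z: <>~p | ~q is T. ✗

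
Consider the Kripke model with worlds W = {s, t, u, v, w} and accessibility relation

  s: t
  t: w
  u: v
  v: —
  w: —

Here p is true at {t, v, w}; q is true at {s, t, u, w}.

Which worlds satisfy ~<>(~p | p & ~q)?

{s, t, v, w}

s: <>(~p | p & ~q) is F. ✓
t: <>(~p | p & ~q) is F. ✓
u: <>(~p | p & ~q) is T. ✗
v: <>(~p | p & ~q) is F. ✓
w: <>(~p | p & ~q) is F. ✓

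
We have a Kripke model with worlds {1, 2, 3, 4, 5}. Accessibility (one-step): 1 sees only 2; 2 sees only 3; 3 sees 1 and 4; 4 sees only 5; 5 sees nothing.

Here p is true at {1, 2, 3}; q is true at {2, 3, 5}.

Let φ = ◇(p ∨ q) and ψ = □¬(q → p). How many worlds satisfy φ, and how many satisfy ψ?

For ◇(p ∨ q):
1: successors {2}; p ∨ q there: 2:T. ✓
2: successors {3}; p ∨ q there: 3:T. ✓
3: successors {1, 4}; p ∨ q there: 1:T, 4:F. ✓
4: successors {5}; p ∨ q there: 5:T. ✓
5: no successors, so ◇(p ∨ q) fails. ✗
— 4 worlds.
For □¬(q → p):
1: successors {2}; ¬(q → p) there: 2:F. ✗
2: successors {3}; ¬(q → p) there: 3:F. ✗
3: successors {1, 4}; ¬(q → p) there: 1:F, 4:F. ✗
4: successors {5}; ¬(q → p) there: 5:T. ✓
5: no successors, so □¬(q → p) holds vacuously. ✓
— 2 worlds.

4 and 2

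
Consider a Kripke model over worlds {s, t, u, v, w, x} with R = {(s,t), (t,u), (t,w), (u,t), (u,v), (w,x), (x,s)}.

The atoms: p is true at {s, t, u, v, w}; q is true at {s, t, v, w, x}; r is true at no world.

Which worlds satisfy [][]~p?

s: successors {t}; []~p there: t:F. ✗
t: successors {u, w}; []~p there: u:F, w:T. ✗
u: successors {t, v}; []~p there: t:F, v:T. ✗
v: no successors, so [][]~p holds vacuously. ✓
w: successors {x}; []~p there: x:F. ✗
x: successors {s}; []~p there: s:F. ✗

{v}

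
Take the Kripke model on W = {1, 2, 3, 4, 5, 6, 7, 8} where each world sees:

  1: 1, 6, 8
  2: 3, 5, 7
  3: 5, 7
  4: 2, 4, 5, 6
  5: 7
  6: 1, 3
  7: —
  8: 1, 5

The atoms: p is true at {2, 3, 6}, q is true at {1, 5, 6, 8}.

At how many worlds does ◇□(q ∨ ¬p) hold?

7

1: successors {1, 6, 8}; □(q ∨ ¬p) there: 1:T, 6:F, 8:T. ✓
2: successors {3, 5, 7}; □(q ∨ ¬p) there: 3:T, 5:T, 7:T. ✓
3: successors {5, 7}; □(q ∨ ¬p) there: 5:T, 7:T. ✓
4: successors {2, 4, 5, 6}; □(q ∨ ¬p) there: 2:F, 4:F, 5:T, 6:F. ✓
5: successors {7}; □(q ∨ ¬p) there: 7:T. ✓
6: successors {1, 3}; □(q ∨ ¬p) there: 1:T, 3:T. ✓
7: no successors, so ◇□(q ∨ ¬p) fails. ✗
8: successors {1, 5}; □(q ∨ ¬p) there: 1:T, 5:T. ✓
Satisfying worlds: {1, 2, 3, 4, 5, 6, 8}.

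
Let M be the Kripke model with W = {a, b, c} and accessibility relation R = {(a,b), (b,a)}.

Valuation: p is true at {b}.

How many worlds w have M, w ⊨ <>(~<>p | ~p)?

2

a: successors {b}; ~<>p | ~p there: b:T. ✓
b: successors {a}; ~<>p | ~p there: a:T. ✓
c: no successors, so <>(~<>p | ~p) fails. ✗
Satisfying worlds: {a, b}.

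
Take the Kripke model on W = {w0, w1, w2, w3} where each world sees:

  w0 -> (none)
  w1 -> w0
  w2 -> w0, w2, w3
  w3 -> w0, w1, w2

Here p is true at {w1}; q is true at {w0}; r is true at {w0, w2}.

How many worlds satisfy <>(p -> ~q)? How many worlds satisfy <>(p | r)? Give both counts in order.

For <>(p -> ~q):
w0: no successors, so <>(p -> ~q) fails. ✗
w1: successors {w0}; p -> ~q there: w0:T. ✓
w2: successors {w0, w2, w3}; p -> ~q there: w0:T, w2:T, w3:T. ✓
w3: successors {w0, w1, w2}; p -> ~q there: w0:T, w1:T, w2:T. ✓
— 3 worlds.
For <>(p | r):
w0: no successors, so <>(p | r) fails. ✗
w1: successors {w0}; p | r there: w0:T. ✓
w2: successors {w0, w2, w3}; p | r there: w0:T, w2:T, w3:F. ✓
w3: successors {w0, w1, w2}; p | r there: w0:T, w1:T, w2:T. ✓
— 3 worlds.

3 and 3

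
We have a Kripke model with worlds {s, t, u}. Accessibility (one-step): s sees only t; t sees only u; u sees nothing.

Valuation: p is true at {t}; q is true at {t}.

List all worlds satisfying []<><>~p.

{u}

s: successors {t}; <><>~p there: t:F. ✗
t: successors {u}; <><>~p there: u:F. ✗
u: no successors, so []<><>~p holds vacuously. ✓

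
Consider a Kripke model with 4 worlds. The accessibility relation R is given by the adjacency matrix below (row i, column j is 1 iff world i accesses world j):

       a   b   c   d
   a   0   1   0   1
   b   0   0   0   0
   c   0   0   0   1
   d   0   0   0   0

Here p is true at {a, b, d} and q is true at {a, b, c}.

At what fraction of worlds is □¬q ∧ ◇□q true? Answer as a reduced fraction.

a: □¬q is F, ◇□q is T. ✗
b: □¬q is T, ◇□q is F. ✗
c: □¬q is T, ◇□q is T. ✓
d: □¬q is T, ◇□q is F. ✗
That's 1 of 4 worlds, so 1/4.

1/4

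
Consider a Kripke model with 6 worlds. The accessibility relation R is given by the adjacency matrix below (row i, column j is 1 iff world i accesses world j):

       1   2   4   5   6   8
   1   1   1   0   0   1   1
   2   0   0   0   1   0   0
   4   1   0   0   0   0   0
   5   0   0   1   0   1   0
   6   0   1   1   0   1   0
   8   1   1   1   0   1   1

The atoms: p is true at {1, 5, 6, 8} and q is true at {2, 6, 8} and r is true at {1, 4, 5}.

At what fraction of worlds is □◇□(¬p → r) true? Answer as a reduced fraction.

1/2

1: successors {1, 2, 6, 8}; ◇□(¬p → r) there: 1:T, 2:T, 6:T, 8:T. ✓
2: successors {5}; ◇□(¬p → r) there: 5:T. ✓
4: successors {1}; ◇□(¬p → r) there: 1:T. ✓
5: successors {4, 6}; ◇□(¬p → r) there: 4:F, 6:T. ✗
6: successors {2, 4, 6}; ◇□(¬p → r) there: 2:T, 4:F, 6:T. ✗
8: successors {1, 2, 4, 6, 8}; ◇□(¬p → r) there: 1:T, 2:T, 4:F, 6:T, 8:T. ✗
That's 3 of 6 worlds, so 3/6 = 1/2.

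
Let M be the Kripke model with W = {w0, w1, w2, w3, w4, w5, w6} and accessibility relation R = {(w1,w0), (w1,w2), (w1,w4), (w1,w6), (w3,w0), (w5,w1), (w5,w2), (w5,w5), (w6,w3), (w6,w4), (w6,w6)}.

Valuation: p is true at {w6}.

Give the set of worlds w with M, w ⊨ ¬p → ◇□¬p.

w0: ¬p is T, ◇□¬p is F. ✗
w1: ¬p is T, ◇□¬p is T. ✓
w2: ¬p is T, ◇□¬p is F. ✗
w3: ¬p is T, ◇□¬p is T. ✓
w4: ¬p is T, ◇□¬p is F. ✗
w5: ¬p is T, ◇□¬p is T. ✓
w6: ¬p is F, ◇□¬p is T. ✓

{w1, w3, w5, w6}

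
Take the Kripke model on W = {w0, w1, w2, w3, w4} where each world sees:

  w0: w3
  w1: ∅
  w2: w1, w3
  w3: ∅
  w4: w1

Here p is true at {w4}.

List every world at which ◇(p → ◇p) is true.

{w0, w2, w4}

w0: successors {w3}; p → ◇p there: w3:T. ✓
w1: no successors, so ◇(p → ◇p) fails. ✗
w2: successors {w1, w3}; p → ◇p there: w1:T, w3:T. ✓
w3: no successors, so ◇(p → ◇p) fails. ✗
w4: successors {w1}; p → ◇p there: w1:T. ✓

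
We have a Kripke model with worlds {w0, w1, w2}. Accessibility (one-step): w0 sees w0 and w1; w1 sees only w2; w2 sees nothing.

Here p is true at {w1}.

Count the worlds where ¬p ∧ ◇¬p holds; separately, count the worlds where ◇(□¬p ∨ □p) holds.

1 and 2

For ¬p ∧ ◇¬p:
w0: ¬p is T, ◇¬p is T. ✓
w1: ¬p is F, ◇¬p is T. ✗
w2: ¬p is T, ◇¬p is F. ✗
— 1 world.
For ◇(□¬p ∨ □p):
w0: successors {w0, w1}; □¬p ∨ □p there: w0:F, w1:T. ✓
w1: successors {w2}; □¬p ∨ □p there: w2:T. ✓
w2: no successors, so ◇(□¬p ∨ □p) fails. ✗
— 2 worlds.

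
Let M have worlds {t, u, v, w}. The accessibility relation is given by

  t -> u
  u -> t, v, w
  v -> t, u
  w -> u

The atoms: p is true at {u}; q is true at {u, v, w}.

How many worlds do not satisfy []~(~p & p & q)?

t: successors {u}; ~(~p & p & q) there: u:T. ✓
u: successors {t, v, w}; ~(~p & p & q) there: t:T, v:T, w:T. ✓
v: successors {t, u}; ~(~p & p & q) there: t:T, u:T. ✓
w: successors {u}; ~(~p & p & q) there: u:T. ✓
Satisfying worlds: {t, u, v, w}.
So []~(~p & p & q) fails at the other 0 worlds.

0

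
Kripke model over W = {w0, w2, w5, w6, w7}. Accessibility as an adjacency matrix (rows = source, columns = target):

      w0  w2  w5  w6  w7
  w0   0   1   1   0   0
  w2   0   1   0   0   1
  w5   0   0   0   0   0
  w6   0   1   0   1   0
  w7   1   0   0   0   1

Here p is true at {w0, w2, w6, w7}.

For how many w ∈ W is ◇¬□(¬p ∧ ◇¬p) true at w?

4

w0: successors {w2, w5}; ¬□(¬p ∧ ◇¬p) there: w2:T, w5:F. ✓
w2: successors {w2, w7}; ¬□(¬p ∧ ◇¬p) there: w2:T, w7:T. ✓
w5: no successors, so ◇¬□(¬p ∧ ◇¬p) fails. ✗
w6: successors {w2, w6}; ¬□(¬p ∧ ◇¬p) there: w2:T, w6:T. ✓
w7: successors {w0, w7}; ¬□(¬p ∧ ◇¬p) there: w0:T, w7:T. ✓
Satisfying worlds: {w0, w2, w6, w7}.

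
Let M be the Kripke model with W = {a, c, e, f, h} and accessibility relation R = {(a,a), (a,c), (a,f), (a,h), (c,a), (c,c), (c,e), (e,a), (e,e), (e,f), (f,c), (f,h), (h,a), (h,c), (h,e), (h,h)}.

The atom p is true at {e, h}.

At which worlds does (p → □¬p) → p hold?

{e, h}

a: p → □¬p is T, p is F. ✗
c: p → □¬p is T, p is F. ✗
e: p → □¬p is F, p is T. ✓
f: p → □¬p is T, p is F. ✗
h: p → □¬p is F, p is T. ✓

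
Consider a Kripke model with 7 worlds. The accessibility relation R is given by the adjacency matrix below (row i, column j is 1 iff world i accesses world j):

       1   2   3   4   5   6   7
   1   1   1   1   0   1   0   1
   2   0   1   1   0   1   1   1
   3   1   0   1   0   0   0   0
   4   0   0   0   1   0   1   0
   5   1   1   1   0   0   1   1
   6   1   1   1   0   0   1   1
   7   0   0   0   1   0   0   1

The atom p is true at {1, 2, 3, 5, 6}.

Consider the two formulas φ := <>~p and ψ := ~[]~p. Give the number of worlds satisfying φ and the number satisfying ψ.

For <>~p:
1: successors {1, 2, 3, 5, 7}; ~p there: 1:F, 2:F, 3:F, 5:F, 7:T. ✓
2: successors {2, 3, 5, 6, 7}; ~p there: 2:F, 3:F, 5:F, 6:F, 7:T. ✓
3: successors {1, 3}; ~p there: 1:F, 3:F. ✗
4: successors {4, 6}; ~p there: 4:T, 6:F. ✓
5: successors {1, 2, 3, 6, 7}; ~p there: 1:F, 2:F, 3:F, 6:F, 7:T. ✓
6: successors {1, 2, 3, 6, 7}; ~p there: 1:F, 2:F, 3:F, 6:F, 7:T. ✓
7: successors {4, 7}; ~p there: 4:T, 7:T. ✓
— 6 worlds.
For ~[]~p:
1: []~p is F. ✓
2: []~p is F. ✓
3: []~p is F. ✓
4: []~p is F. ✓
5: []~p is F. ✓
6: []~p is F. ✓
7: []~p is T. ✗
— 6 worlds.

6 and 6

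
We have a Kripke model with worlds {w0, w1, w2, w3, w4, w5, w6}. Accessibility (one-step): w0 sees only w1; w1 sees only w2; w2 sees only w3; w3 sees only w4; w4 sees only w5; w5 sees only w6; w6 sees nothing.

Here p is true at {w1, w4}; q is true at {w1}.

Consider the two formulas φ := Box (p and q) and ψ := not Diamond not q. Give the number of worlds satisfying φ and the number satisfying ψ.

For Box (p and q):
w0: successors {w1}; p and q there: w1:T. ✓
w1: successors {w2}; p and q there: w2:F. ✗
w2: successors {w3}; p and q there: w3:F. ✗
w3: successors {w4}; p and q there: w4:F. ✗
w4: successors {w5}; p and q there: w5:F. ✗
w5: successors {w6}; p and q there: w6:F. ✗
w6: no successors, so Box (p and q) holds vacuously. ✓
— 2 worlds.
For not Diamond not q:
w0: Diamond not q is F. ✓
w1: Diamond not q is T. ✗
w2: Diamond not q is T. ✗
w3: Diamond not q is T. ✗
w4: Diamond not q is T. ✗
w5: Diamond not q is T. ✗
w6: Diamond not q is F. ✓
— 2 worlds.

2 and 2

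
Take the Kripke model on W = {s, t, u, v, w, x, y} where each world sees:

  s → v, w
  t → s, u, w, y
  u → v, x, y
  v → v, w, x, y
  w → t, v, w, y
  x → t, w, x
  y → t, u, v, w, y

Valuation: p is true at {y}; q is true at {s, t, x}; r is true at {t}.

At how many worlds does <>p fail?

2

s: successors {v, w}; p there: v:F, w:F. ✗
t: successors {s, u, w, y}; p there: s:F, u:F, w:F, y:T. ✓
u: successors {v, x, y}; p there: v:F, x:F, y:T. ✓
v: successors {v, w, x, y}; p there: v:F, w:F, x:F, y:T. ✓
w: successors {t, v, w, y}; p there: t:F, v:F, w:F, y:T. ✓
x: successors {t, w, x}; p there: t:F, w:F, x:F. ✗
y: successors {t, u, v, w, y}; p there: t:F, u:F, v:F, w:F, y:T. ✓
Satisfying worlds: {t, u, v, w, y}.
So <>p fails at the other 2 worlds.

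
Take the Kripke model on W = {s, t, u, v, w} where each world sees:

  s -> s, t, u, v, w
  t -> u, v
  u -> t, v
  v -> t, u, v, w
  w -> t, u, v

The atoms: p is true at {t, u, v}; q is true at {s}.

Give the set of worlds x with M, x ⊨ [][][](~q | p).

{t, u, v, w}

s: successors {s, t, u, v, w}; [][](~q | p) there: s:F, t:T, u:T, v:T, w:T. ✗
t: successors {u, v}; [][](~q | p) there: u:T, v:T. ✓
u: successors {t, v}; [][](~q | p) there: t:T, v:T. ✓
v: successors {t, u, v, w}; [][](~q | p) there: t:T, u:T, v:T, w:T. ✓
w: successors {t, u, v}; [][](~q | p) there: t:T, u:T, v:T. ✓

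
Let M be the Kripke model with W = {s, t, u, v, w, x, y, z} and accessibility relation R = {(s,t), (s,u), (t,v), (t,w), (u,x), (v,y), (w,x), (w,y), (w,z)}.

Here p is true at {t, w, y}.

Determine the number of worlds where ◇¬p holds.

4

s: successors {t, u}; ¬p there: t:F, u:T. ✓
t: successors {v, w}; ¬p there: v:T, w:F. ✓
u: successors {x}; ¬p there: x:T. ✓
v: successors {y}; ¬p there: y:F. ✗
w: successors {x, y, z}; ¬p there: x:T, y:F, z:T. ✓
x: no successors, so ◇¬p fails. ✗
y: no successors, so ◇¬p fails. ✗
z: no successors, so ◇¬p fails. ✗
Satisfying worlds: {s, t, u, w}.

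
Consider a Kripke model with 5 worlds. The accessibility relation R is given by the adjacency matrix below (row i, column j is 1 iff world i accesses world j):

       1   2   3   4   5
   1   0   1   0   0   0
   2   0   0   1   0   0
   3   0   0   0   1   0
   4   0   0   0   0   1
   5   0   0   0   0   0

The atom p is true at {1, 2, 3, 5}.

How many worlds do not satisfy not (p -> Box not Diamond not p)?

1: p -> Box not Diamond not p is T. ✗
2: p -> Box not Diamond not p is F. ✓
3: p -> Box not Diamond not p is T. ✗
4: p -> Box not Diamond not p is T. ✗
5: p -> Box not Diamond not p is T. ✗
Satisfying worlds: {2}.
So not (p -> Box not Diamond not p) fails at the other 4 worlds.

4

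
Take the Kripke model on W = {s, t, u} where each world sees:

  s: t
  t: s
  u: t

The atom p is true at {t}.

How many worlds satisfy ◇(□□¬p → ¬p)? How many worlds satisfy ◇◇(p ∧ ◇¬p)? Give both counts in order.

3 and 1

For ◇(□□¬p → ¬p):
s: successors {t}; □□¬p → ¬p there: t:T. ✓
t: successors {s}; □□¬p → ¬p there: s:T. ✓
u: successors {t}; □□¬p → ¬p there: t:T. ✓
— 3 worlds.
For ◇◇(p ∧ ◇¬p):
s: successors {t}; ◇(p ∧ ◇¬p) there: t:F. ✗
t: successors {s}; ◇(p ∧ ◇¬p) there: s:T. ✓
u: successors {t}; ◇(p ∧ ◇¬p) there: t:F. ✗
— 1 world.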